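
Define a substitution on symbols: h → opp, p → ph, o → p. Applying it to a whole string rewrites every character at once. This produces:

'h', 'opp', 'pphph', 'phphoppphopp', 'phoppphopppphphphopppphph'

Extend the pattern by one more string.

φ(phoppphopppphphphopppphph) expands symbol-by-symbol to ph opp p ph ph ph opp p ph ph ph ph opp ph opp ph opp p ph ph ph ph opp ph opp; joining the 25 pieces gives the next term.

phopppphphphopppphphphphoppphoppphopppphphphphoppphopp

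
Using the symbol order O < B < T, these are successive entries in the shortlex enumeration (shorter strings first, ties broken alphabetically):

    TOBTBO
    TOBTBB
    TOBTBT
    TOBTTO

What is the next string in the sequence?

TOBTTB

Find the rightmost character of TOBTTO below T, bump it to the next letter, and reset everything to its right to O.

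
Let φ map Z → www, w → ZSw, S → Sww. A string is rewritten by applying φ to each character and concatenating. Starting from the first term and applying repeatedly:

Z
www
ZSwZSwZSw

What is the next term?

wwwSwwZSwwwwSwwZSwwwwSwwZSw

Expanding ZSwZSwZSw: Z→www, S→Sww, w→ZSw, Z→www, S→Sww, w→ZSw, Z→www, S→Sww, w→ZSw. Concatenated: www Sww ZSw www Sww ZSw www Sww ZSw.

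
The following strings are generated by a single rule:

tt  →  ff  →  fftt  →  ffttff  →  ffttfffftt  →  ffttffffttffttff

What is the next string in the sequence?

This is a Fibonacci-style word recurrence s(k) = s(k−1)·s(k−2): e.g. ff·tt = fftt.
The next term joins ffttffffttffttff and ffttfffftt.

ffttffffttffttffffttfffftt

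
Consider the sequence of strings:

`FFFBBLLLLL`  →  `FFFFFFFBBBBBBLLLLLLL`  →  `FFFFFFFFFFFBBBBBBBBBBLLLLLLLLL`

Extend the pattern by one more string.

Each string has the form F^{4n-1} B^{4n-2} L^{2n+3} (n = 1, 2, …).
At n = 4 the blocks have lengths 15, 14, 11.

FFFFFFFFFFFFFFFBBBBBBBBBBBBBBLLLLLLLLLLL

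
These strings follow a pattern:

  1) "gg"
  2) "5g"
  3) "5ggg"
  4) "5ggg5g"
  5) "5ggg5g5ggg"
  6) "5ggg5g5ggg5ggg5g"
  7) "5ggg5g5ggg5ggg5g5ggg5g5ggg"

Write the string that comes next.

5ggg5g5ggg5ggg5g5ggg5g5ggg5ggg5g5ggg5ggg5g

From term 3 onward, concatenate the last term with the second-to-last: 5g·gg = 5ggg, 5ggg·5g = 5ggg5g, …
Continuing: 5ggg5g5ggg5ggg5g5ggg5g5ggg · 5ggg5g5ggg5ggg5g gives term 8.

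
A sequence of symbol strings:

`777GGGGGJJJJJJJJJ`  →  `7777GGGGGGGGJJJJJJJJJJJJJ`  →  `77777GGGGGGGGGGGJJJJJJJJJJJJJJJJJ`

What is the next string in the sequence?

Term n consists of n+1 7's, followed by 3n-1 G's, followed by 4n+1 J's, where the shown terms are n = 2, 3, 4.
Setting n = 5 gives 6, 14, 21 characters in each block.

777777GGGGGGGGGGGGGGJJJJJJJJJJJJJJJJJJJJJ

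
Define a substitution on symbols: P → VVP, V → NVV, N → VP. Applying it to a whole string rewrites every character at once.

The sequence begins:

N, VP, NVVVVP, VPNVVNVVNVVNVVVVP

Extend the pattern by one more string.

NVVVVPVPNVVNVVVPNVVNVVVPNVVNVVVPNVVNVVNVVNVVVVP

Applying the rule to each of the 17 symbols of VPNVVNVVNVVNVVVVP gives the pieces NVV VVP VP NVV NVV VP NVV NVV VP NVV NVV VP NVV NVV NVV NVV VVP, which concatenate to the answer.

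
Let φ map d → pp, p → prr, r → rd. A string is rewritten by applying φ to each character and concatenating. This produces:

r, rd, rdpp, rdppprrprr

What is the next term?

Apply φ to rdppprrprr symbol by symbol: r→rd, d→pp, p→prr, p→prr, p→prr, r→rd, r→rd, p→prr, r→rd, r→rd; joined: rd pp prr prr prr rd rd prr rd rd.

rdppprrprrprrrdrdprrrdrd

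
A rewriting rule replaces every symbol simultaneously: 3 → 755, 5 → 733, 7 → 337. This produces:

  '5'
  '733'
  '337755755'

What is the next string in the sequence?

Rewriting each symbol of 337755755: 3→755, 3→755, 7→337, 7→337, 5→733, 5→733, 7→337, 5→733, 5→733, which concatenates to 755 755 337 337 733 733 337 733 733.

755755337337733733337733733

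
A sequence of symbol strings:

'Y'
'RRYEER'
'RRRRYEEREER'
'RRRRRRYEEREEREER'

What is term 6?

RRRRRRRRRRYEEREEREEREEREER

Each term wraps the previous one in RR on the left and EER on the right.
From RRRRRRYEEREEREER, 2 further steps: RRRRRRYEEREEREER → RRRRRRRRYEEREEREEREER → (answer).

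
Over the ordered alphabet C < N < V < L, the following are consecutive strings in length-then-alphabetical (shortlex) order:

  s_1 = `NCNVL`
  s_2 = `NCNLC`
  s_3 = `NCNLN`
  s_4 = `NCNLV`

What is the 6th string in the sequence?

Stepping forward 2 times from NCNLV: NCNLV → NCNLL, then the target.

NCVCC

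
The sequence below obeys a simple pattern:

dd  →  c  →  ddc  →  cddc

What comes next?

ddccddc

Each term (from the third on) is the two preceding terms concatenated in order: term 3 = dd·c = ddc.
So term 5 is ddc·cddc.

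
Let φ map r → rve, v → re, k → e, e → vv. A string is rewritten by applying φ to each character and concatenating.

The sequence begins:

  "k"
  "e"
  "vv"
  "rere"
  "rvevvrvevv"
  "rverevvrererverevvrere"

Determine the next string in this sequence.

rverevvrvevvrerervevvrvevvrverevvrvevvrerervevvrvevv

φ(rverevvrererverevvrere) expands symbol-by-symbol to rve re vv rve vv re re rve vv rve vv rve re vv rve vv re re rve vv rve vv; joining the 22 pieces gives the next term.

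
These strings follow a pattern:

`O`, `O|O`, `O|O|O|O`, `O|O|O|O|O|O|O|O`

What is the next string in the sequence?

Every step duplicates the string with '|' between the halves.
Doubling O|O|O|O|O|O|O|O with '|' between the halves:

O|O|O|O|O|O|O|O|O|O|O|O|O|O|O|O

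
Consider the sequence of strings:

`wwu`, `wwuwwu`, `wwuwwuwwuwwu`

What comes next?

Each string is two copies of the previous one concatenated.
Doubling wwuwwuwwuwwu:

wwuwwuwwuwwuwwuwwuwwuwwu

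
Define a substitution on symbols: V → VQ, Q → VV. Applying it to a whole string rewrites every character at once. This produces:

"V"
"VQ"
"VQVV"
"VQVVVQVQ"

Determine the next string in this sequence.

VQVVVQVQVQVVVQVV

Rewriting each symbol of VQVVVQVQ: V→VQ, Q→VV, V→VQ, V→VQ, V→VQ, Q→VV, V→VQ, Q→VV, which concatenates to VQ VV VQ VQ VQ VV VQ VV.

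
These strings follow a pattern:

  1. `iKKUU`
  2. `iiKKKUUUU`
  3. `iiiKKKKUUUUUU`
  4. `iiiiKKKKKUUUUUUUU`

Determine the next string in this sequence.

The n-th term is n i's then n+1 K's then 2n U's (n = 1, 2, …).
For the next term, n = 5, so the run lengths are 5, 6, 10.

iiiiiKKKKKKUUUUUUUUUU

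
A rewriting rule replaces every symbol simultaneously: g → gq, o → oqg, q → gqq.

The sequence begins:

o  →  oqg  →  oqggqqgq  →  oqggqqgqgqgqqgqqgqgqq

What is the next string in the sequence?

oqggqqgqgqgqqgqqgqgqqgqgqqgqgqqgqqgqgqqgqqgqgqqgqgqqgqq

φ(oqggqqgqgqgqqgqqgqgqq) expands symbol-by-symbol to oqg gqq gq gq gqq gqq gq gqq gq gqq gq gqq gqq gq gqq gqq gq gqq gq gqq gqq; joining the 21 pieces gives the next term.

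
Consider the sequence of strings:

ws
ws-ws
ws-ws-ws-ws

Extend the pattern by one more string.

ws-ws-ws-ws-ws-ws-ws-ws

Every step duplicates the string with '-' between the halves.
One more doubling of ws-ws-ws-ws gives the answer.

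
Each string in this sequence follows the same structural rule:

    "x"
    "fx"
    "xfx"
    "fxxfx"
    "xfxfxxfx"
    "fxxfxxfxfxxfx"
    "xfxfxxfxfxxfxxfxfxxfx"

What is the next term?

fxxfxxfxfxxfxxfxfxxfxfxxfxxfxfxxfx

This is a Fibonacci-style word recurrence s(k) = s(k−2)·s(k−1): e.g. x·fx = xfx.
Continuing: fxxfxxfxfxxfx · xfxfxxfxfxxfxxfxfxxfx gives term 8.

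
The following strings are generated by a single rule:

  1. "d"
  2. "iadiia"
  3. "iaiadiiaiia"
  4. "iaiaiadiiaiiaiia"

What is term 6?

Each term wraps the previous one in ia on the left and iia on the right.
From iaiaiadiiaiiaiia, 2 further steps: iaiaiadiiaiiaiia → iaiaiaiadiiaiiaiiaiia → (answer).

iaiaiaiaiadiiaiiaiiaiiaiia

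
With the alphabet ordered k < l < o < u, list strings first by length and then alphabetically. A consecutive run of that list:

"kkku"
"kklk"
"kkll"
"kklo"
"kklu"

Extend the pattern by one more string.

Find the rightmost character of kklu below u, bump it to the next letter, and reset everything to its right to k.

kkok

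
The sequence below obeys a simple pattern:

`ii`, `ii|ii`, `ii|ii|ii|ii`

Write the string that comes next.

ii|ii|ii|ii|ii|ii|ii|ii

Each string is two copies of the previous one joined by '|'.
One more doubling of ii|ii|ii|ii gives the answer.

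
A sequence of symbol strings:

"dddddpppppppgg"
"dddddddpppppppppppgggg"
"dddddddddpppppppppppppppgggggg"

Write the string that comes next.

dddddddddddpppppppppppppppppppgggggggg

Term n consists of 2n+3 d's, followed by 4n+3 p's, followed by 2n g's (n = 1, 2, …).
For the next term, n = 4, so the run lengths are 11, 19, 8.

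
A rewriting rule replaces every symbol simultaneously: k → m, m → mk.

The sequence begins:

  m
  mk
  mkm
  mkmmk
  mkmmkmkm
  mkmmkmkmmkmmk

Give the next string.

Rewriting the 13 symbols of mkmmkmkmmkmmk one by one yields mk m mk mk m mk m mk mk m mk mk m; concatenated:

mkmmkmkmmkmmkmkmmkmkm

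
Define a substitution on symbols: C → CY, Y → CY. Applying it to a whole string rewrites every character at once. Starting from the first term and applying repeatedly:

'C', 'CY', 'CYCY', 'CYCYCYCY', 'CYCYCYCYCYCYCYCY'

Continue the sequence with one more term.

Replace each of the 16 characters of CYCYCYCYCYCYCYCY in place — CY CY CY CY CY CY CY CY CY CY CY CY CY CY CY CY — and concatenate.

CYCYCYCYCYCYCYCYCYCYCYCYCYCYCYCY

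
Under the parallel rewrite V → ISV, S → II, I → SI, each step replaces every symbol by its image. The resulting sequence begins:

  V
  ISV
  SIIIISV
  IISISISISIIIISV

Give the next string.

SISIIISIIISIIISIIISISISISIIIISV

Replace each of the 15 characters of IISISISISIIIISV in place — SI SI II SI II SI II SI II SI SI SI SI II ISV — and concatenate.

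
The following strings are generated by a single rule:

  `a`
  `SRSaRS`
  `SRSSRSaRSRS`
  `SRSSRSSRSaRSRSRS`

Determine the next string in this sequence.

SRSSRSSRSSRSaRSRSRSRS

Each term wraps the previous one in SRS on the left and RS on the right.
One more step from SRSSRSSRSaRSRSRS gives the answer.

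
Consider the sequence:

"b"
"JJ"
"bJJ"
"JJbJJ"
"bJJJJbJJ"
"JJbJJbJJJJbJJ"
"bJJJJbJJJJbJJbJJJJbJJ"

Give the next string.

JJbJJbJJJJbJJbJJJJbJJJJbJJbJJJJbJJ

This is a Fibonacci-style word recurrence s(k) = s(k−2)·s(k−1): e.g. b·JJ = bJJ.
So term 8 is JJbJJbJJJJbJJ·bJJJJbJJJJbJJbJJJJbJJ.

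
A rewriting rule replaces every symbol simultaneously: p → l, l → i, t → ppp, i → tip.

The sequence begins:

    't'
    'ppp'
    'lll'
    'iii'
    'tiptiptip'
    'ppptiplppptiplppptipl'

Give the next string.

Applying the rule to each of the 21 symbols of ppptiplppptiplppptipl gives the pieces l l l ppp tip l i l l l ppp tip l i l l l ppp tip l i, which concatenate to the answer.

lllppptiplilllppptiplilllppptipli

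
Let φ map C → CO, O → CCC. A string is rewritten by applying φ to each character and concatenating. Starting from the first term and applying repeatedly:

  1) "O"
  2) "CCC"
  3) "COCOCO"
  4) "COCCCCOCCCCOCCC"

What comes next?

Rewriting the 15 symbols of COCCCCOCCCCOCCC one by one yields CO CCC CO CO CO CO CCC CO CO CO CO CCC CO CO CO; concatenated:

COCCCCOCOCOCOCCCCOCOCOCOCCCCOCOCO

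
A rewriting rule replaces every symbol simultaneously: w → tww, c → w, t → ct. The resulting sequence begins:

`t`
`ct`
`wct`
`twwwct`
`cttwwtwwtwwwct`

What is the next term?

Applying the rule to each of the 14 symbols of cttwwtwwtwwwct gives the pieces w ct ct tww tww ct tww tww ct tww tww tww w ct, which concatenate to the answer.

wctcttwwtwwcttwwtwwcttwwtwwtwwwct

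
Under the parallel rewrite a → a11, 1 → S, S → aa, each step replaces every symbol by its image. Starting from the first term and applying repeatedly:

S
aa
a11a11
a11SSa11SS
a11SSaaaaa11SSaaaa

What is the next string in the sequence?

Rewriting the 18 symbols of a11SSaaaaa11SSaaaa one by one yields a11 S S aa aa a11 a11 a11 a11 a11 S S aa aa a11 a11 a11 a11; concatenated:

a11SSaaaaa11a11a11a11a11SSaaaaa11a11a11a11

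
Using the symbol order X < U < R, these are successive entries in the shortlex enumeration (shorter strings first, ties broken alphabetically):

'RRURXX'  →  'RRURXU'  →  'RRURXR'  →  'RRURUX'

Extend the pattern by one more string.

Treat RRURUX as a base-3 numeral over the given alphabet and add one, carrying through any trailing R's.

RRURUU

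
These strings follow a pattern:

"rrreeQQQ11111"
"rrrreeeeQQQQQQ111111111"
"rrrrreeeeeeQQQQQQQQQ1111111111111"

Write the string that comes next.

rrrrrreeeeeeeeQQQQQQQQQQQQ11111111111111111

Term n consists of n+2 r's, followed by 2n e's, followed by 3n Q's, followed by 4n+1 1's (n = 1, 2, …).
Setting n = 4 gives 6, 8, 12, 17 characters in each block.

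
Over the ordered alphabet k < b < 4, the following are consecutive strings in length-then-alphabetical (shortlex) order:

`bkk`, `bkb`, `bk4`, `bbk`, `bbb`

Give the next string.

bb4

Treat bbb as a base-3 numeral over the given alphabet and add one, carrying through any trailing 4's.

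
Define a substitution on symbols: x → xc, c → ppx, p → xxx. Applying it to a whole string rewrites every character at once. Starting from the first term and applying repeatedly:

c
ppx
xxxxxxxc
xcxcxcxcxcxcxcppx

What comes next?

xcppxxcppxxcppxxcppxxcppxxcppxxcppxxxxxxxxc

Replace each of the 17 characters of xcxcxcxcxcxcxcppx in place — xc ppx xc ppx xc ppx xc ppx xc ppx xc ppx xc ppx xxx xxx xc — and concatenate.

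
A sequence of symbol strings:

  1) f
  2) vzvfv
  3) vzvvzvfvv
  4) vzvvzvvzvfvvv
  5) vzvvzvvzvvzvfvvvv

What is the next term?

vzvvzvvzvvzvvzvfvvvvv

s(k+1) = vzv·s(k)·v, so each term gains vzv as a prefix and v as a suffix.
One more step from vzvvzvvzvvzvfvvvv gives the answer.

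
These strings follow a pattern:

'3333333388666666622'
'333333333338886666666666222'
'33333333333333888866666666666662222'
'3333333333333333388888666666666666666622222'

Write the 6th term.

The n-th term is 3n+2 3's then n 8's then 3n+1 6's then n 2's, where the shown terms are n = 2, 3, 4, 5.
At n = 7 the blocks have lengths 23, 7, 22, 7.

33333333333333333333333888888866666666666666666666662222222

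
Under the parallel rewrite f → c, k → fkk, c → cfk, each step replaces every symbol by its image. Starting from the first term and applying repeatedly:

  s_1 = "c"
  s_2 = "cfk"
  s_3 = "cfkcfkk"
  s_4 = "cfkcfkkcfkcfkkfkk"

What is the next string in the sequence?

cfkcfkkcfkcfkkfkkcfkcfkkcfkcfkkfkkcfkkfkk

Applying the rule to each of the 17 symbols of cfkcfkkcfkcfkkfkk gives the pieces cfk c fkk cfk c fkk fkk cfk c fkk cfk c fkk fkk c fkk fkk, which concatenate to the answer.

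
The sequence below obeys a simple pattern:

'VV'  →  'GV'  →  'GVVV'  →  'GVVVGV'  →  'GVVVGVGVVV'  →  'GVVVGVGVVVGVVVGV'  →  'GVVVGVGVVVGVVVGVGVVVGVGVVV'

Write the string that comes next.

GVVVGVGVVVGVVVGVGVVVGVGVVVGVVVGVGVVVGVVVGV

Each term (from the third on) is the previous term followed by the one before it: term 3 = GV·VV = GVVV.
Continuing: GVVVGVGVVVGVVVGVGVVVGVGVVV · GVVVGVGVVVGVVVGV gives term 8.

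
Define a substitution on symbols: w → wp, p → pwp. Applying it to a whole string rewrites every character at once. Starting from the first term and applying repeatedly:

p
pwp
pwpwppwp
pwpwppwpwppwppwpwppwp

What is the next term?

Applying the rule to each of the 21 symbols of pwpwppwpwppwppwpwppwp gives the pieces pwp wp pwp wp pwp pwp wp pwp wp pwp pwp wp pwp pwp wp pwp wp pwp pwp wp pwp, which concatenate to the answer.

pwpwppwpwppwppwpwppwpwppwppwpwppwppwpwppwpwppwppwpwppwp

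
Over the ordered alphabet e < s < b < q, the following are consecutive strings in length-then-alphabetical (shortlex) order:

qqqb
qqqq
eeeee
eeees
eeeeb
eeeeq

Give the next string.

eeese

Treat eeeeq as a base-4 numeral over the given alphabet and add one, carrying through any trailing q's.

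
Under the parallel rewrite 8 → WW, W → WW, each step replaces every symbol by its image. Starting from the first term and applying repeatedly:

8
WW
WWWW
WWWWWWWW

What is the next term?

Rewriting each symbol of WWWWWWWW: W→WW, W→WW, W→WW, W→WW, W→WW, W→WW, W→WW, W→WW, which concatenates to WW WW WW WW WW WW WW WW.

WWWWWWWWWWWWWWWW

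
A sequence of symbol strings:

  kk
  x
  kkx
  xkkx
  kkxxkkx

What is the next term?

xkkxkkxxkkx

Each term (from the third on) is the two preceding terms concatenated in order: term 3 = kk·x = kkx.
The next term joins xkkx and kkxxkkx.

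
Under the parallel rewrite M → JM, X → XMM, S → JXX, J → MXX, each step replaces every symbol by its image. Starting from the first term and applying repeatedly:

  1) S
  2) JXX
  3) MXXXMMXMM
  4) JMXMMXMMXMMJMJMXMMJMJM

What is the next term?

Rewriting the 22 symbols of JMXMMXMMXMMJMJMXMMJMJM one by one yields MXX JM XMM JM JM XMM JM JM XMM JM JM MXX JM MXX JM XMM JM JM MXX JM MXX JM; concatenated:

MXXJMXMMJMJMXMMJMJMXMMJMJMMXXJMMXXJMXMMJMJMMXXJMMXXJM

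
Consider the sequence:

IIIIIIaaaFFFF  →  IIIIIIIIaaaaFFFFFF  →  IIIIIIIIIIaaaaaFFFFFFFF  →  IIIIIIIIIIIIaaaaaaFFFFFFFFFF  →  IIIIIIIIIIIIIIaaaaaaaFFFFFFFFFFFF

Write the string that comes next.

IIIIIIIIIIIIIIIIaaaaaaaaFFFFFFFFFFFFFF

Each string has the form I^{2n+2} a^{n+1} F^{2n}, where the shown terms are n = 2, 3, 4, 5, 6.
Setting n = 7 gives 16, 8, 14 characters in each block.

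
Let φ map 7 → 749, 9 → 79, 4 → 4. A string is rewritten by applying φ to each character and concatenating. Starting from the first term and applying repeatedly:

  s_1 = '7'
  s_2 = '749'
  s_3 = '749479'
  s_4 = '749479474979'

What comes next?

749479474979474947974979

Apply φ to 749479474979 symbol by symbol: 7→749, 4→4, 9→79, 4→4, 7→749, 9→79, 4→4, 7→749, 4→4, 9→79, 7→749, 9→79; joined: 749 4 79 4 749 79 4 749 4 79 749 79.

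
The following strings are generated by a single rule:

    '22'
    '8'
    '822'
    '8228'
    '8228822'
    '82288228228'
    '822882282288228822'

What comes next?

This is a Fibonacci-style word recurrence s(k) = s(k−1)·s(k−2): e.g. 8·22 = 822.
Continuing: 822882282288228822 · 82288228228 gives term 8.

82288228228822882282288228228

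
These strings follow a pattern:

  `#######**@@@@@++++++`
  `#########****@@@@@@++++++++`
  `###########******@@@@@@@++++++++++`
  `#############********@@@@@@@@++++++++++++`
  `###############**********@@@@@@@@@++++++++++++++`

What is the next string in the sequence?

#################************@@@@@@@@@@++++++++++++++++

Term n consists of 2n+3 #'s, followed by 2n-2 *'s, followed by n+3 @'s, followed by 2n+2 +'s, where the shown terms are n = 2, 3, 4, 5, 6.
Setting n = 7 gives 17, 12, 10, 16 characters in each block.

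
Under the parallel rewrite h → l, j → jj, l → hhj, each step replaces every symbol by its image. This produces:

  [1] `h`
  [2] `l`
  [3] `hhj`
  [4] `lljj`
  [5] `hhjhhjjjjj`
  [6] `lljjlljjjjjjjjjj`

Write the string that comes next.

φ(lljjlljjjjjjjjjj) expands symbol-by-symbol to hhj hhj jj jj hhj hhj jj jj jj jj jj jj jj jj jj jj; joining the 16 pieces gives the next term.

hhjhhjjjjjhhjhhjjjjjjjjjjjjjjjjjjjjj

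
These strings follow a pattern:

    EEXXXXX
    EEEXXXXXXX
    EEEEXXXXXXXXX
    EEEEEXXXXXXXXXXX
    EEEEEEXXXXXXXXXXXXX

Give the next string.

The n-th term is n E's then 2n+1 X's, where the shown terms are n = 2, 3, 4, 5, 6.
For the next term, n = 7, so the run lengths are 7, 15.

EEEEEEEXXXXXXXXXXXXXXX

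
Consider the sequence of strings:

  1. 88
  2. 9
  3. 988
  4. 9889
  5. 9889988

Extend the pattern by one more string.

98899889889

From term 3 onward, concatenate the last term with the second-to-last: 9·88 = 988, 988·9 = 9889, …
Continuing: 9889988 · 9889 gives term 6.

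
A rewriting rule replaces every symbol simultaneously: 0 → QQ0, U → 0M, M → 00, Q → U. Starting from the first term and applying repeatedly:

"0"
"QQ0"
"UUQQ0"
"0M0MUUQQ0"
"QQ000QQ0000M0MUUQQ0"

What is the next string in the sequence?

UUQQ0QQ0QQ0UUQQ0QQ0QQ0QQ000QQ0000M0MUUQQ0

Applying the rule to each of the 19 symbols of QQ000QQ0000M0MUUQQ0 gives the pieces U U QQ0 QQ0 QQ0 U U QQ0 QQ0 QQ0 QQ0 00 QQ0 00 0M 0M U U QQ0, which concatenate to the answer.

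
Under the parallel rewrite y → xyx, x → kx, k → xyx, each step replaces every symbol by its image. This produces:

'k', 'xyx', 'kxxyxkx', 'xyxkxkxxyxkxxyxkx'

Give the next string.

kxxyxkxxyxkxxyxkxkxxyxkxxyxkxkxxyxkxxyxkx

Replace each of the 17 characters of xyxkxkxxyxkxxyxkx in place — kx xyx kx xyx kx xyx kx kx xyx kx xyx kx kx xyx kx xyx kx — and concatenate.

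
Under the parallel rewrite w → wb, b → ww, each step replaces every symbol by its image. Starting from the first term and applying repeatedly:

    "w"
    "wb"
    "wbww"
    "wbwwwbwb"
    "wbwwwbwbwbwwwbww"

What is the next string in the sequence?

φ(wbwwwbwbwbwwwbww) expands symbol-by-symbol to wb ww wb wb wb ww wb ww wb ww wb wb wb ww wb wb; joining the 16 pieces gives the next term.

wbwwwbwbwbwwwbwwwbwwwbwbwbwwwbwb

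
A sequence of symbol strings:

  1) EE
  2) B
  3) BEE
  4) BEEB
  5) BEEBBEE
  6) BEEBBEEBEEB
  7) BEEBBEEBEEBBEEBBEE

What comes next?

BEEBBEEBEEBBEEBBEEBEEBBEEBEEB

From term 3 onward, concatenate the last term with the second-to-last: B·EE = BEE, BEE·B = BEEB, …
The next term joins BEEBBEEBEEBBEEBBEE and BEEBBEEBEEB.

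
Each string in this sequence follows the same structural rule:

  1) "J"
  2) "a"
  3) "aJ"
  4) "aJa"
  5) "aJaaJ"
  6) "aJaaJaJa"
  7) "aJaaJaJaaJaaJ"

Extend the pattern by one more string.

Each term (from the third on) is the previous term followed by the one before it: term 3 = a·J = aJ.
So term 8 is aJaaJaJaaJaaJ·aJaaJaJa.

aJaaJaJaaJaaJaJaaJaJa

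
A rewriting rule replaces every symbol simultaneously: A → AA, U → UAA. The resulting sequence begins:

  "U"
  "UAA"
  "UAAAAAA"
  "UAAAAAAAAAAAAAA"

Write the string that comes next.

UAAAAAAAAAAAAAAAAAAAAAAAAAAAAAA

Applying the rule to each of the 15 symbols of UAAAAAAAAAAAAAA gives the pieces UAA AA AA AA AA AA AA AA AA AA AA AA AA AA AA, which concatenate to the answer.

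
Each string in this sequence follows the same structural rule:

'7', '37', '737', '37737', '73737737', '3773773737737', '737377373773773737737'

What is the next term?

3773773737737737377373773773737737

Each term (from the third on) is the two preceding terms concatenated in order: term 3 = 7·37 = 737.
So term 8 is 3773773737737·737377373773773737737.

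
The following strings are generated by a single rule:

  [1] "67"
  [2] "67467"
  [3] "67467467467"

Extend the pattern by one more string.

Every step duplicates the string with '4' between the halves.
Doubling 67467467467 with '4' between the halves:

67467467467467467467467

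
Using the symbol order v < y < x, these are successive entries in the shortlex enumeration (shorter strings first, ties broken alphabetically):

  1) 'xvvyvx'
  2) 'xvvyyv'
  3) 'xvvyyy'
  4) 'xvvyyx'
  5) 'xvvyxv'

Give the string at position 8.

xvvxvv

Continuing the enumeration 3 steps past xvvyxv: xvvyxv → xvvyxy → xvvyxx → (answer).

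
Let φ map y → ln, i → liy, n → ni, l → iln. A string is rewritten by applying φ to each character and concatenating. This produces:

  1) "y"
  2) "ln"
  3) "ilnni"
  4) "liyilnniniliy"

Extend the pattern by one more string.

Replace each of the 13 characters of liyilnniniliy in place — iln liy ln liy iln ni ni liy ni liy iln liy ln — and concatenate.

ilnliylnliyilnniniliyniliyilnliyln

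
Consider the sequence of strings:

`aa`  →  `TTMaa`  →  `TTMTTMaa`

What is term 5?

TTMTTMTTMTTMaa

Every step adds TTM at the front: s(k+1) = TTM·s(k).
From TTMTTMaa, 2 further steps: TTMTTMaa → TTMTTMTTMaa → (answer).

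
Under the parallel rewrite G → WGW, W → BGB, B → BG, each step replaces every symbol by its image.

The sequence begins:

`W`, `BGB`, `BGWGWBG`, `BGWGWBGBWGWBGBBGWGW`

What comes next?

Rewriting the 19 symbols of BGWGWBGBWGWBGBBGWGW one by one yields BG WGW BGB WGW BGB BG WGW BG BGB WGW BGB BG WGW BG BG WGW BGB WGW BGB; concatenated:

BGWGWBGBWGWBGBBGWGWBGBGBWGWBGBBGWGWBGBGWGWBGBWGWBGB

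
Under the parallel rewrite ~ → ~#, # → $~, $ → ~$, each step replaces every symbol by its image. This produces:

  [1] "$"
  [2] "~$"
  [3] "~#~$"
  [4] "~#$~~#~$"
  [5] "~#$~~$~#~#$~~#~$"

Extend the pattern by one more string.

~#$~~$~#~#~$~#$~~#$~~$~#~#$~~#~$

Applying the rule to each of the 16 symbols of ~#$~~$~#~#$~~#~$ gives the pieces ~# $~ ~$ ~# ~# ~$ ~# $~ ~# $~ ~$ ~# ~# $~ ~# ~$, which concatenate to the answer.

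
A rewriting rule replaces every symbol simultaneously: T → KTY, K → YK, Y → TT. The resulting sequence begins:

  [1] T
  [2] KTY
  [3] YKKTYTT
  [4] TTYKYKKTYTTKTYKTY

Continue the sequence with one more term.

KTYKTYTTYKTTYKYKKTYTTKTYKTYYKKTYTTYKKTYTT

φ(TTYKYKKTYTTKTYKTY) expands symbol-by-symbol to KTY KTY TT YK TT YK YK KTY TT KTY KTY YK KTY TT YK KTY TT; joining the 17 pieces gives the next term.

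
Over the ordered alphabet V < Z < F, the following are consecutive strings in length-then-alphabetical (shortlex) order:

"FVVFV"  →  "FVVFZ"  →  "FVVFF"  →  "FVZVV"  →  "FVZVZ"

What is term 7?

Advancing 2 positions from FVZVZ through FVZVZ → FVZVF reaches term 7.

FVZZV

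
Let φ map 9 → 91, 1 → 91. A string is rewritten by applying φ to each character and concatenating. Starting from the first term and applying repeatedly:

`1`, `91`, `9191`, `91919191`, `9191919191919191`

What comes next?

Applying the rule to each of the 16 symbols of 9191919191919191 gives the pieces 91 91 91 91 91 91 91 91 91 91 91 91 91 91 91 91, which concatenate to the answer.

91919191919191919191919191919191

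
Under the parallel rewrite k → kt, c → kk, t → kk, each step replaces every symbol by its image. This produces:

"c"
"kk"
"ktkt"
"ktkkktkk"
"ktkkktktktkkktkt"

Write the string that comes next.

Applying the rule to each of the 16 symbols of ktkkktktktkkktkt gives the pieces kt kk kt kt kt kk kt kk kt kk kt kt kt kk kt kk, which concatenate to the answer.

ktkkktktktkkktkkktkkktktktkkktkk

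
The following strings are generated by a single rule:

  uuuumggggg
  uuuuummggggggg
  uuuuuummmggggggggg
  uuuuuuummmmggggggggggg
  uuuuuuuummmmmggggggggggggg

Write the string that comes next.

The n-th term is n+2 u's then n-1 m's then 2n+1 g's, where the shown terms are n = 2, 3, 4, 5, 6.
For the next term, n = 7, so the run lengths are 9, 6, 15.

uuuuuuuuummmmmmggggggggggggggg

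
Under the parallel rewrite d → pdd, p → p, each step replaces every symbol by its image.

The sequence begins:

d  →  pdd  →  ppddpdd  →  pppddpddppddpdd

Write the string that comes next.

φ(pppddpddppddpdd) expands symbol-by-symbol to p p p pdd pdd p pdd pdd p p pdd pdd p pdd pdd; joining the 15 pieces gives the next term.

ppppddpddppddpddpppddpddppddpdd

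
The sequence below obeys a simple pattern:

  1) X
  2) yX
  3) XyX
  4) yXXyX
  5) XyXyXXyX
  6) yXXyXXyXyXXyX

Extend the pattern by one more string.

Each term (from the third on) is the two preceding terms concatenated in order: term 3 = X·yX = XyX.
So term 7 is XyXyXXyX·yXXyXXyXyXXyX.

XyXyXXyXyXXyXXyXyXXyX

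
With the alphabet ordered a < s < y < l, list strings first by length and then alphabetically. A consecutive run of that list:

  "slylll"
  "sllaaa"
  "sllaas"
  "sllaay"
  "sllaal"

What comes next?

Find the rightmost character of sllaal below l, bump it to the next letter, and reset everything to its right to a.

sllasa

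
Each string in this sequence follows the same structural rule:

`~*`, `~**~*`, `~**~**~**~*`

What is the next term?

Each string is two copies of the previous one joined by '*'.
So the next term is two copies of ~**~**~**~* with '*' between the halves.

~**~**~**~**~**~**~**~*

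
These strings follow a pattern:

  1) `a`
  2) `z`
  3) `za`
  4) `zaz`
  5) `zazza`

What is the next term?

From term 3 onward, concatenate the last term with the second-to-last: z·a = za, za·z = zaz, …
Continuing: zazza · zaz gives term 6.

zazzazaz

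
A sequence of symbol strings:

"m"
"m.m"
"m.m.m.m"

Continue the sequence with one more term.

s(k+1) = s(k)·.·s(k) — each term doubles the last with '.' between the halves.
One more doubling of m.m.m.m gives the answer.

m.m.m.m.m.m.m.m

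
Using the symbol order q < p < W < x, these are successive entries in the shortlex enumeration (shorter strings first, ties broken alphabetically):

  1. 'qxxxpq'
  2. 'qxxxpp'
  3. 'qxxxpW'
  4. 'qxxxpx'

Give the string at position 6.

qxxxWp

Advancing 2 positions from qxxxpx through qxxxpx → qxxxWq reaches term 6.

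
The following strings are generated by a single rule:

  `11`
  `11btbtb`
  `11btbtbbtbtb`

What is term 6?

11btbtbbtbtbbtbtbbtbtbbtbtb

The strings grow by a fixed suffix btbtb each time.
From 11btbtbbtbtb, 3 further steps: 11btbtbbtbtb → 11btbtbbtbtbbtbtb → 11btbtbbtbtbbtbtbbtbtb → (answer).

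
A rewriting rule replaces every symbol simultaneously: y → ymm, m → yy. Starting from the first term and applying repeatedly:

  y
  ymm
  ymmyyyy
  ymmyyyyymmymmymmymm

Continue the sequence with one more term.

ymmyyyyymmymmymmymmymmyyyyymmyyyyymmyyyyymmyyyy

Replace each of the 19 characters of ymmyyyyymmymmymmymm in place — ymm yy yy ymm ymm ymm ymm ymm yy yy ymm yy yy ymm yy yy ymm yy yy — and concatenate.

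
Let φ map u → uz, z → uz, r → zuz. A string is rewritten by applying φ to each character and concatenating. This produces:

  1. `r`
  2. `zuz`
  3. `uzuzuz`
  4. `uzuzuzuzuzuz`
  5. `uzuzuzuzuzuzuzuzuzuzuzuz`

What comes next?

φ(uzuzuzuzuzuzuzuzuzuzuzuz) expands symbol-by-symbol to uz uz uz uz uz uz uz uz uz uz uz uz uz uz uz uz uz uz uz uz uz uz uz uz; joining the 24 pieces gives the next term.

uzuzuzuzuzuzuzuzuzuzuzuzuzuzuzuzuzuzuzuzuzuzuzuz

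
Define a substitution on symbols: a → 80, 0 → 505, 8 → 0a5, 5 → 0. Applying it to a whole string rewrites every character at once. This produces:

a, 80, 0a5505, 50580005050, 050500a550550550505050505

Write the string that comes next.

Applying the rule to each of the 25 symbols of 050500a550550550505050505 gives the pieces 505 0 505 0 505 505 80 0 0 505 0 0 505 0 0 505 0 505 0 505 0 505 0 505 0, which concatenate to the answer.

505050505055058000505005050050505050505050505050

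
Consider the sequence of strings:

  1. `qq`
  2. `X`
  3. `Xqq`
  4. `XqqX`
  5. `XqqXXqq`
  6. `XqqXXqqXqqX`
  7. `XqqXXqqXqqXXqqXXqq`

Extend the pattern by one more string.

From term 3 onward, concatenate the last term with the second-to-last: X·qq = Xqq, Xqq·X = XqqX, …
The next term joins XqqXXqqXqqXXqqXXqq and XqqXXqqXqqX.

XqqXXqqXqqXXqqXXqqXqqXXqqXqqX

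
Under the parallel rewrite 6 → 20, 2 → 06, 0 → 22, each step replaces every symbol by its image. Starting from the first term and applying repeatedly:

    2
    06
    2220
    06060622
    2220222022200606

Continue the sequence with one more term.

06060622060606220606062222202220

φ(2220222022200606) expands symbol-by-symbol to 06 06 06 22 06 06 06 22 06 06 06 22 22 20 22 20; joining the 16 pieces gives the next term.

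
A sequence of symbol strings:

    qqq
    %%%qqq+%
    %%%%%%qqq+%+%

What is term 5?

Every step adds %%% to the front and +% to the end of the previous string.
From %%%%%%qqq+%+%, 2 further steps: %%%%%%qqq+%+% → %%%%%%%%%qqq+%+%+% → (answer).

%%%%%%%%%%%%qqq+%+%+%+%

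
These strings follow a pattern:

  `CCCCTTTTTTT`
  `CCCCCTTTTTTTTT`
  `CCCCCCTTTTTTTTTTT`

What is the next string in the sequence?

Term n consists of n+1 C's, followed by 2n+1 T's, where the shown terms are n = 3, 4, 5.
For the next term, n = 6, so the run lengths are 7, 13.

CCCCCCCTTTTTTTTTTTTT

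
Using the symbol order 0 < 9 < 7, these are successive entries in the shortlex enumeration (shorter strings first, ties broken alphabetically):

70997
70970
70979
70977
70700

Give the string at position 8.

Advancing 3 positions from 70700 through 70700 → 70709 → 70707 reaches term 8.

70790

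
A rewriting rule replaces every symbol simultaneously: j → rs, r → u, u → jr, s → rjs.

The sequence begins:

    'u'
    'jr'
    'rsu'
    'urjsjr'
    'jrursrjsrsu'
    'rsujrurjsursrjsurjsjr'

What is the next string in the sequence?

Rewriting the 21 symbols of rsujrurjsursrjsurjsjr one by one yields u rjs jr rs u jr u rs rjs jr u rjs u rs rjs jr u rs rjs rs u; concatenated:

urjsjrrsujrursrjsjrurjsursrjsjrursrjsrsu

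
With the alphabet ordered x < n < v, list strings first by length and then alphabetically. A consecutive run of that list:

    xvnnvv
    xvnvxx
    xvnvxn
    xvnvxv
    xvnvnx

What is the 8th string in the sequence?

Continuing the enumeration 3 steps past xvnvnx: xvnvnx → xvnvnn → xvnvnv → (answer).

xvnvvx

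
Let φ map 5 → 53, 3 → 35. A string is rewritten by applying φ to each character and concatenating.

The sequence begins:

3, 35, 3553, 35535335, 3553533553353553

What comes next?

Applying the rule to each of the 16 symbols of 3553533553353553 gives the pieces 35 53 53 35 53 35 35 53 53 35 35 53 35 53 53 35, which concatenate to the answer.

35535335533535535335355335535335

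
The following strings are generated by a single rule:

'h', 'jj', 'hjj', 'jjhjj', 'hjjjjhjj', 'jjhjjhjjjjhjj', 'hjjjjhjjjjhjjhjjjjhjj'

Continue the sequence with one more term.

jjhjjhjjjjhjjhjjjjhjjjjhjjhjjjjhjj

This is a Fibonacci-style word recurrence s(k) = s(k−2)·s(k−1): e.g. h·jj = hjj.
Continuing: jjhjjhjjjjhjj · hjjjjhjjjjhjjhjjjjhjj gives term 8.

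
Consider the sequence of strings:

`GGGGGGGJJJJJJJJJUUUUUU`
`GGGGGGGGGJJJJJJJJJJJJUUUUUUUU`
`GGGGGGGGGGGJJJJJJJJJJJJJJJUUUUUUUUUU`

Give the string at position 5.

The n-th term is 2n+1 G's then 3n J's then 2n U's, where the shown terms are n = 3, 4, 5.
Setting n = 7 gives 15, 21, 14 characters in each block.

GGGGGGGGGGGGGGGJJJJJJJJJJJJJJJJJJJJJUUUUUUUUUUUUUU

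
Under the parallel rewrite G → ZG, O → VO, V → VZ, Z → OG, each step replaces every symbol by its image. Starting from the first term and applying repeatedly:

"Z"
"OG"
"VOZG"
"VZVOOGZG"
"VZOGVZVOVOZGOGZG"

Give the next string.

φ(VZOGVZVOVOZGOGZG) expands symbol-by-symbol to VZ OG VO ZG VZ OG VZ VO VZ VO OG ZG VO ZG OG ZG; joining the 16 pieces gives the next term.

VZOGVOZGVZOGVZVOVZVOOGZGVOZGOGZG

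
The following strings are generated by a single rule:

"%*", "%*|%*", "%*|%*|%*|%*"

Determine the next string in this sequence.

Every step duplicates the string with '|' between the halves.
So the next term is two copies of %*|%*|%*|%* with '|' between the halves.

%*|%*|%*|%*|%*|%*|%*|%*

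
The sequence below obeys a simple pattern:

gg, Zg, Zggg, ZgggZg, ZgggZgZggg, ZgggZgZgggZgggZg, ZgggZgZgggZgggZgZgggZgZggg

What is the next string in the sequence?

This is a Fibonacci-style word recurrence s(k) = s(k−1)·s(k−2): e.g. Zg·gg = Zggg.
So term 8 is ZgggZgZgggZgggZgZgggZgZggg·ZgggZgZgggZgggZg.

ZgggZgZgggZgggZgZgggZgZgggZgggZgZgggZgggZg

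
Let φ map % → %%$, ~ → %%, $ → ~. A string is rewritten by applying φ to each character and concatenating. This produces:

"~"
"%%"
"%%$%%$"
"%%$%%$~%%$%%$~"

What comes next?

φ(%%$%%$~%%$%%$~) expands symbol-by-symbol to %%$ %%$ ~ %%$ %%$ ~ %% %%$ %%$ ~ %%$ %%$ ~ %%; joining the 14 pieces gives the next term.

%%$%%$~%%$%%$~%%%%$%%$~%%$%%$~%%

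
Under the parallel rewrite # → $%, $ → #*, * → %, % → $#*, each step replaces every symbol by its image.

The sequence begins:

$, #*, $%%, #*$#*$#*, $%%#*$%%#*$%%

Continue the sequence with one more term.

φ($%%#*$%%#*$%%) expands symbol-by-symbol to #* $#* $#* $% % #* $#* $#* $% % #* $#* $#*; joining the 13 pieces gives the next term.

#*$#*$#*$%%#*$#*$#*$%%#*$#*$#*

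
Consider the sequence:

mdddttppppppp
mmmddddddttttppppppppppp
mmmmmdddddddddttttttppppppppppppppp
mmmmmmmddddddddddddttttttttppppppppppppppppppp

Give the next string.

mmmmmmmmmdddddddddddddddttttttttttppppppppppppppppppppppp

Term n consists of 2n-1 m's, followed by 3n d's, followed by 2n t's, followed by 4n+3 p's (n = 1, 2, …).
For the next term, n = 5, so the run lengths are 9, 15, 10, 23.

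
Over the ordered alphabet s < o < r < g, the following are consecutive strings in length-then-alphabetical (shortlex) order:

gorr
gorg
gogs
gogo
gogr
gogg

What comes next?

Find the rightmost character of gogg below g, bump it to the next letter, and reset everything to its right to s.

grss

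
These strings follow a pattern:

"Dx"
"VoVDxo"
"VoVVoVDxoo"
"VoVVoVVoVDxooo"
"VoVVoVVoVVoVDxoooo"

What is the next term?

s(k+1) = VoV·s(k)·o, so each term gains VoV as a prefix and o as a suffix.
Applying this once more to VoVVoVVoVVoVDxoooo:

VoVVoVVoVVoVVoVDxooooo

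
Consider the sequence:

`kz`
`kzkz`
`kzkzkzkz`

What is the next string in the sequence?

Every step duplicates the string.
So the next term is two copies of kzkzkzkz.

kzkzkzkzkzkzkzkz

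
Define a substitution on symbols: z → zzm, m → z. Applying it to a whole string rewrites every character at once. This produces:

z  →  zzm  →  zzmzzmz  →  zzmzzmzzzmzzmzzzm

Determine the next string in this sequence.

zzmzzmzzzmzzmzzzmzzmzzmzzzmzzmzzzmzzmzzmz

Replace each of the 17 characters of zzmzzmzzzmzzmzzzm in place — zzm zzm z zzm zzm z zzm zzm zzm z zzm zzm z zzm zzm zzm z — and concatenate.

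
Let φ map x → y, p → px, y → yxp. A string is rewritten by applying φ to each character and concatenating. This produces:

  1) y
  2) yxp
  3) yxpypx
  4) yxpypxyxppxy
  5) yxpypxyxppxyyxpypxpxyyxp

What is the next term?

φ(yxpypxyxppxyyxpypxpxyyxp) expands symbol-by-symbol to yxp y px yxp px y yxp y px px y yxp yxp y px yxp px y px y yxp yxp y px; joining the 24 pieces gives the next term.

yxpypxyxppxyyxpypxpxyyxpyxpypxyxppxypxyyxpyxpypx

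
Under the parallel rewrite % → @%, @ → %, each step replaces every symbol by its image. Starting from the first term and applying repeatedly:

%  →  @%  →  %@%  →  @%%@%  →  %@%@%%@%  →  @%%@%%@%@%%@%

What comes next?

Replace each of the 13 characters of @%%@%%@%@%%@% in place — % @% @% % @% @% % @% % @% @% % @% — and concatenate.

%@%@%%@%@%%@%%@%@%%@%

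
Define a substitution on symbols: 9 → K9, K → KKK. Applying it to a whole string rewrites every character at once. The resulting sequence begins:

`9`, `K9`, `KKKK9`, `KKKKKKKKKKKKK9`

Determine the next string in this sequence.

φ(KKKKKKKKKKKKK9) expands symbol-by-symbol to KKK KKK KKK KKK KKK KKK KKK KKK KKK KKK KKK KKK KKK K9; joining the 14 pieces gives the next term.

KKKKKKKKKKKKKKKKKKKKKKKKKKKKKKKKKKKKKKKK9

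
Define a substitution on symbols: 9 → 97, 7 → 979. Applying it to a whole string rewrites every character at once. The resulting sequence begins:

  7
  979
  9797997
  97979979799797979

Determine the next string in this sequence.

97979979799797979979799797979979799797997

Replace each of the 17 characters of 97979979799797979 in place — 97 979 97 979 97 97 979 97 979 97 97 979 97 979 97 979 97 — and concatenate.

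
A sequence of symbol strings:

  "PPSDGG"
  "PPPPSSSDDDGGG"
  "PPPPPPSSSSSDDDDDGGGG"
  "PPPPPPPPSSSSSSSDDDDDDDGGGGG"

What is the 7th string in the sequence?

Reading off run lengths: P runs 2, 4, 6, 8; S runs 1, 3, 5, 7; D runs 1, 3, 5, 7; G runs 2, 3, 4, 5 — each is linear in n (n = 1, 2, …).
Setting n = 7 gives 14, 13, 13, 8 characters in each block.

PPPPPPPPPPPPPPSSSSSSSSSSSSSDDDDDDDDDDDDDGGGGGGGG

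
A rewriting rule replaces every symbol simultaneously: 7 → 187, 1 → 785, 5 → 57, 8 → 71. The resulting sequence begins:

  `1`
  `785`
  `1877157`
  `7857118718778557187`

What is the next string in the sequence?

Replace each of the 19 characters of 7857118718778557187 in place — 187 71 57 187 785 785 71 187 785 71 187 187 71 57 57 187 785 71 187 — and concatenate.

1877157187785785711877857118718771575718778571187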